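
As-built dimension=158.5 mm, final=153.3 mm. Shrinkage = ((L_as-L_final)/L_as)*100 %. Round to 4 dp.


Shrinkage = ((158.5-153.3)/158.5)*100 = 3.2808 %


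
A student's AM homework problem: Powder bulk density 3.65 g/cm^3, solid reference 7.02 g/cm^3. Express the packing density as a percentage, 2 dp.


Packing = (3.65/7.02)*100 = 51.99 %


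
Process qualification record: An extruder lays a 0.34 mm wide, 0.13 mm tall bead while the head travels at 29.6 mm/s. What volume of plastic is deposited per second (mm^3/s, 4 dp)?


Rate = 0.34 * 0.13 * 29.6 = 1.3083 mm^3/s


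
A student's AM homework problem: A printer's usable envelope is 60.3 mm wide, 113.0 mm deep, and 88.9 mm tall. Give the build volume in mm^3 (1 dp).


V = 60.3 * 113.0 * 88.9 = 605755.7 mm^3


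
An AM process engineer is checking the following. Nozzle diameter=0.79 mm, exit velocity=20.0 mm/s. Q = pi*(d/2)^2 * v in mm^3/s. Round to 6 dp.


A = pi*(0.79/2)^2 = 0.49016699 mm^2
Q = 0.49016699 * 20.0 = 9.80334 mm^3/s


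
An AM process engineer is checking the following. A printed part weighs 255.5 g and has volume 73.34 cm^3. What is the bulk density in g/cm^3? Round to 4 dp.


rho = 255.5 / 73.34 = 3.4838 g/cm^3


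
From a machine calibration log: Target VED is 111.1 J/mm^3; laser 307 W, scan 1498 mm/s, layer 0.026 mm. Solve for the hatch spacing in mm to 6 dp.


h = 307 / (111.1*1498*0.026) = 0.070948 mm


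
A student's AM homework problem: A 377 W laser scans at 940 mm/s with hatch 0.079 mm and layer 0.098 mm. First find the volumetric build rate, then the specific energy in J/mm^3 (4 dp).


Build rate = 940 * 0.079 * 0.098 = 7.27748 mm^3/s
SE = 377 / 7.27748 = 51.8036 J/mm^3


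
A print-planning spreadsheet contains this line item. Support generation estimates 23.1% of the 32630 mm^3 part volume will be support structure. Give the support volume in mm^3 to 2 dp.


V_support = 32630 * 0.231 = 7537.53 mm^3


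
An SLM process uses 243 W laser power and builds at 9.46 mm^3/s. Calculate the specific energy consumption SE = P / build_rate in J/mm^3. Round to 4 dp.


SE = 243 / 9.46 = 25.6871 J/mm^3


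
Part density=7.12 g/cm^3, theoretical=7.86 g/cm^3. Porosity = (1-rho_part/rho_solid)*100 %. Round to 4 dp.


Porosity = (1-7.12/7.86)*100 = 9.4148 %


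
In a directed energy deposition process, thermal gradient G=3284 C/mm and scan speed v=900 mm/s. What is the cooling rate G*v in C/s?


CR = 3284 * 900 = 2955600 C/s


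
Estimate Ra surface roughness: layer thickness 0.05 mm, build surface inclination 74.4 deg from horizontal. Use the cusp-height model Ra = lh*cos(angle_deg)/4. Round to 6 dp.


Ra = 0.05 * cos(74.4) / 4 = 0.003361 mm


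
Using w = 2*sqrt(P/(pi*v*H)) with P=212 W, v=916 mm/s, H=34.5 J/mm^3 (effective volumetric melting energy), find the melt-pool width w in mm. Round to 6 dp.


w = 2*sqrt(212/(pi*916*34.5)) = 0.09242 mm


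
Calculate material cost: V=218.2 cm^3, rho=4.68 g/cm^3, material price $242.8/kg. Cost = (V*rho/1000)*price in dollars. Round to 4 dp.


Mass = 218.2*4.68/1000 = 1.021176 kg
Cost = 1.021176 * 242.8 = 247.9415 $


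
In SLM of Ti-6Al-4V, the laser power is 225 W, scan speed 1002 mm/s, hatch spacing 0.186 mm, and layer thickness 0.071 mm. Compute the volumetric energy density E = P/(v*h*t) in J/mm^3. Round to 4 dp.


E = 225 / (1002*0.186*0.071) = 17.0037 J/mm^3


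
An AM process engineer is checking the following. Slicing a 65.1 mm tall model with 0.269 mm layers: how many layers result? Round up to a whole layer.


Layers = ceil(65.1/0.269) = 243


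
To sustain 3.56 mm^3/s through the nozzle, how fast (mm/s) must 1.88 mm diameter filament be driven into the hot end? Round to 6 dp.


A = pi*(1.88/2)^2 = 2.775911
v = 3.56 / 2.775911 = 1.282462 mm/s


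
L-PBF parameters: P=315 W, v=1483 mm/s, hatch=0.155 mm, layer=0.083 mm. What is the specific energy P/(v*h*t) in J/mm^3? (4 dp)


Build rate = 1483 * 0.155 * 0.083 = 19.078795 mm^3/s
SE = 315 / 19.078795 = 16.5105 J/mm^3


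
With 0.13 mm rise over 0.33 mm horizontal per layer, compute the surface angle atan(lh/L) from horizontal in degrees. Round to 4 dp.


angle = atan(0.13/0.33) = 21.5014 degrees


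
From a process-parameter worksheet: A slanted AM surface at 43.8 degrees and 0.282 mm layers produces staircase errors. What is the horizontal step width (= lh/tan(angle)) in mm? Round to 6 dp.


step = 0.282 / tan(43.8) = 0.294067 mm


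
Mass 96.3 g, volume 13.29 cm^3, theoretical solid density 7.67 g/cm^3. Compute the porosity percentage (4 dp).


rho_part = 96.3 / 13.29 = 7.24604966 g/cm^3
Porosity = (1 - 7.24604966/7.67)*100 = 5.5274 %


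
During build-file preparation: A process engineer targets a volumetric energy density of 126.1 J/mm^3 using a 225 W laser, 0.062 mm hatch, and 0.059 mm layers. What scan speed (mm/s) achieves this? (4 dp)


v = 225 / (126.1*0.062*0.059) = 487.7797 mm/s


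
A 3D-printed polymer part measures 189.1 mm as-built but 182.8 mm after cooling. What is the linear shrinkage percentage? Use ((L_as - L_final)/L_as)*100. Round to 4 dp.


Shrinkage = ((189.1-182.8)/189.1)*100 = 3.3316 %


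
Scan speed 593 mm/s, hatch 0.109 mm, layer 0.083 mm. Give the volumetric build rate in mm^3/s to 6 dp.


Rate = 593 * 0.109 * 0.083 = 5.364871 mm^3/s


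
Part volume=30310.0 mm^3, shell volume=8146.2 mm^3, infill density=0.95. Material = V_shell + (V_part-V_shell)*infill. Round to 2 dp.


V_infill = (30310.0 - 8146.2) * 0.95 = 21055.61
V_total = 8146.2 + 21055.61 = 29201.81 mm^3


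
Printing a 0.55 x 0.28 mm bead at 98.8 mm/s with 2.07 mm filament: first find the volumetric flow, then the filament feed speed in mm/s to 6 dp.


Q = 0.55 * 0.28 * 98.8 = 15.2152 mm^3/s
A_fil = pi*(2.07/2)^2 = 3.36535259 mm^2
v_feed = 15.2152 / 3.36535259 = 4.521131 mm/s


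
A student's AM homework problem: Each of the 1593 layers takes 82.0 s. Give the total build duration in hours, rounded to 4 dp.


t = 1593 * 82.0 / 3600 = 36.285 hrs


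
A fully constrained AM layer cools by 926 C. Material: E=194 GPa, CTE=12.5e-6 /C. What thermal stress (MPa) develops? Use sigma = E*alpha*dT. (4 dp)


sigma = 194*1000 * 12.5e-6 * 926 = 2245.55 MPa


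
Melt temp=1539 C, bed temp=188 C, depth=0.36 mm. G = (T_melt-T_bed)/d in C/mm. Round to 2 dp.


G = (1539-188)/0.36 = 3752.78 C/mm


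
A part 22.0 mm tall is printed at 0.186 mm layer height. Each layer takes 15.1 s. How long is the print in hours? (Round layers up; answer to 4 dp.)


Layers = ceil(22.0/0.186) = 119
t = 119 * 15.1 / 3600 = 0.4991 hrs


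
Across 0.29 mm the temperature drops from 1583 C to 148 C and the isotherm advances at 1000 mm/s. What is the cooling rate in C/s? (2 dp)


G = (1583-148)/0.29 = 4948.27586207 C/mm
CR = 4948.27586207 * 1000 = 4948275.86 C/s


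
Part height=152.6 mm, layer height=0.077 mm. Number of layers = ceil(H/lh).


Layers = ceil(152.6/0.077) = 1982


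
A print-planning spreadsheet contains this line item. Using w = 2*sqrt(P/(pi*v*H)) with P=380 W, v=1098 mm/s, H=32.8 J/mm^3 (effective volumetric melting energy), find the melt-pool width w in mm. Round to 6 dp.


w = 2*sqrt(380/(pi*1098*32.8)) = 0.115907 mm


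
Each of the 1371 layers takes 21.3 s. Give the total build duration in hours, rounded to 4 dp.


t = 1371 * 21.3 / 3600 = 8.1118 hrs


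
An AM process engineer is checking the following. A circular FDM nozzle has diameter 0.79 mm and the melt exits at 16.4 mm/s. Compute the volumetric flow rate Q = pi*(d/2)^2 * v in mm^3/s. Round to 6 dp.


A = pi*(0.79/2)^2 = 0.49016699 mm^2
Q = 0.49016699 * 16.4 = 8.038739 mm^3/s


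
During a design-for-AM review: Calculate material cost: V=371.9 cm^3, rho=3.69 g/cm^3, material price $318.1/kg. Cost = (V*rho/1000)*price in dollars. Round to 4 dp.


Mass = 371.9*3.69/1000 = 1.372311 kg
Cost = 1.372311 * 318.1 = 436.5321 $


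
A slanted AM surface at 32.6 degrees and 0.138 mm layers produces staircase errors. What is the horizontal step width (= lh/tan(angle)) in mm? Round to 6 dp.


step = 0.138 / tan(32.6) = 0.215785 mm


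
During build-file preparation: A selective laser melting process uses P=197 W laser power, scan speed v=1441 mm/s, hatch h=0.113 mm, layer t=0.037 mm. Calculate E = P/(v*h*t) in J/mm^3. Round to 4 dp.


E = 197 / (1441*0.113*0.037) = 32.6981 J/mm^3


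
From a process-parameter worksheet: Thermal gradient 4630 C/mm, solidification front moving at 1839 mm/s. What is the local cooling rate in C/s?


CR = 4630 * 1839 = 8514570 C/s


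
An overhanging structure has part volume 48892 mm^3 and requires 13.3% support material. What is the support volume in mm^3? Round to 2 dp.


V_support = 48892 * 0.133 = 6502.64 mm^3


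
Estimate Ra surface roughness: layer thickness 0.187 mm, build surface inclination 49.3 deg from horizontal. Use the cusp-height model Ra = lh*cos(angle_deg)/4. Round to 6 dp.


Ra = 0.187 * cos(49.3) / 4 = 0.030486 mm


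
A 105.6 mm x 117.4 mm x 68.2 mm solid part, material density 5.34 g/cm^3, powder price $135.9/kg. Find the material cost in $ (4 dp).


V = 105.6 * 117.4 * 68.2 = 845505.408 mm^3 = 845.505408 cm^3
Mass = 845.505408 * 5.34 / 1000 = 4.51499888 kg
Cost = 4.51499888 * 135.9 = 613.5883 $


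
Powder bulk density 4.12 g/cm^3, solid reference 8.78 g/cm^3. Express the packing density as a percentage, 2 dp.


Packing = (4.12/8.78)*100 = 46.92 %


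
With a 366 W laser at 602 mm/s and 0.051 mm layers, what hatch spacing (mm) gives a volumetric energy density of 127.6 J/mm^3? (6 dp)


h = 366 / (127.6*602*0.051) = 0.093425 mm


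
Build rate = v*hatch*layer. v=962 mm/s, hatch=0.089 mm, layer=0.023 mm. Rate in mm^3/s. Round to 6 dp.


Rate = 962 * 0.089 * 0.023 = 1.969214 mm^3/s


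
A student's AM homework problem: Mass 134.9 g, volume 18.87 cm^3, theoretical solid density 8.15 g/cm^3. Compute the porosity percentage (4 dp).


rho_part = 134.9 / 18.87 = 7.14891362 g/cm^3
Porosity = (1 - 7.14891362/8.15)*100 = 12.2833 %


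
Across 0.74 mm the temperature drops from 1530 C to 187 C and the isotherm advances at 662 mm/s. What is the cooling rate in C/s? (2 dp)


G = (1530-187)/0.74 = 1814.86486486 C/mm
CR = 1814.86486486 * 662 = 1201440.54 C/s


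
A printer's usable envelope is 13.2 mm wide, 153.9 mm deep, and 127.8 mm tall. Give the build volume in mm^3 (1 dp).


V = 13.2 * 153.9 * 127.8 = 259623.1 mm^3


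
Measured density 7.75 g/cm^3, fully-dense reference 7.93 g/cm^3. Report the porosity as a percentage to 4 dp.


Porosity = (1-7.75/7.93)*100 = 2.2699 %


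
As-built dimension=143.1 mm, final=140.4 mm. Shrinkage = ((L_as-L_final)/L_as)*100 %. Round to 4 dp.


Shrinkage = ((143.1-140.4)/143.1)*100 = 1.8868 %


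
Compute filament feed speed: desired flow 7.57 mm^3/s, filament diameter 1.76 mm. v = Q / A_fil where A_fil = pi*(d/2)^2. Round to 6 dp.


A = pi*(1.76/2)^2 = 2.432849
v = 7.57 / 2.432849 = 3.111578 mm/s


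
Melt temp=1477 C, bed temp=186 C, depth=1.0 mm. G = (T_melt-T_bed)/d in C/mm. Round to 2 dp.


G = (1477-186)/1.0 = 1291.0 C/mm


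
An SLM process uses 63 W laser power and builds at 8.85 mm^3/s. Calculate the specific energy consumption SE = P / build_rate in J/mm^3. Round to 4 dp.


SE = 63 / 8.85 = 7.1186 J/mm^3


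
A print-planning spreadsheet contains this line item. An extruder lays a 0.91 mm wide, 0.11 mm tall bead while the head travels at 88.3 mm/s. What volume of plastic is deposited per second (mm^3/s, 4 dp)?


Rate = 0.91 * 0.11 * 88.3 = 8.8388 mm^3/s


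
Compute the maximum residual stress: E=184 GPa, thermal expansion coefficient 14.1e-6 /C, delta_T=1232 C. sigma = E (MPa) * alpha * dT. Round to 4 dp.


sigma = 184*1000 * 14.1e-6 * 1232 = 3196.3008 MPa


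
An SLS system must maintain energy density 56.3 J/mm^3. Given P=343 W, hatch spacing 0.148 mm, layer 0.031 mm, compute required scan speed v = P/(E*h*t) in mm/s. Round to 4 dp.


v = 343 / (56.3*0.148*0.031) = 1327.8907 mm/s


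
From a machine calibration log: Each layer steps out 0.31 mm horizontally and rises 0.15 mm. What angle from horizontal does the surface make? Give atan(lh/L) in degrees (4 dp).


angle = atan(0.15/0.31) = 25.821 degrees


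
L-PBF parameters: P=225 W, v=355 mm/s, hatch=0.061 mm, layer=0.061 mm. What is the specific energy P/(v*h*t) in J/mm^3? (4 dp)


Build rate = 355 * 0.061 * 0.061 = 1.320955 mm^3/s
SE = 225 / 1.320955 = 170.3313 J/mm^3


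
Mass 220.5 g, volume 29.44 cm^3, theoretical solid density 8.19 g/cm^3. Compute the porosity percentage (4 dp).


rho_part = 220.5 / 29.44 = 7.48980978 g/cm^3
Porosity = (1 - 7.48980978/8.19)*100 = 8.5493 %


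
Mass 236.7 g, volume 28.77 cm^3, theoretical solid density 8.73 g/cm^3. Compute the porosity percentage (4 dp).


rho_part = 236.7 / 28.77 = 8.22732013 g/cm^3
Porosity = (1 - 8.22732013/8.73)*100 = 5.7581 %


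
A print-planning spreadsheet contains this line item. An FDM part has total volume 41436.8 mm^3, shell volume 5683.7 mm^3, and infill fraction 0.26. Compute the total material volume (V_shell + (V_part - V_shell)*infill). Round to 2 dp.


V_infill = (41436.8 - 5683.7) * 0.26 = 9295.81
V_total = 5683.7 + 9295.81 = 14979.51 mm^3


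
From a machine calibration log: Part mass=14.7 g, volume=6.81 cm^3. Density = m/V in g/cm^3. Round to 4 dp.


rho = 14.7 / 6.81 = 2.1586 g/cm^3


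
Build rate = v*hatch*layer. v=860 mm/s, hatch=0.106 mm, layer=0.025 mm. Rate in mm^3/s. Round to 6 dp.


Rate = 860 * 0.106 * 0.025 = 2.279 mm^3/s


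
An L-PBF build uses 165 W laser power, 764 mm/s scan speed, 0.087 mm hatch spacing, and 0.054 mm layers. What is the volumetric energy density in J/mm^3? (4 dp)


E = 165 / (764*0.087*0.054) = 45.9703 J/mm^3


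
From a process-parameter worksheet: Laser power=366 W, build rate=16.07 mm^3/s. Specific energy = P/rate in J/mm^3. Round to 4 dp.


SE = 366 / 16.07 = 22.7754 J/mm^3


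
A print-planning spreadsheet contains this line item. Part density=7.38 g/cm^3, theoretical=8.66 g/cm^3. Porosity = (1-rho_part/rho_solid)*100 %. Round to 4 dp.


Porosity = (1-7.38/8.66)*100 = 14.7806 %


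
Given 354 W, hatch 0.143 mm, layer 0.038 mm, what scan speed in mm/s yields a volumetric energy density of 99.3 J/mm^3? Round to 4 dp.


v = 354 / (99.3*0.143*0.038) = 656.0461 mm/s


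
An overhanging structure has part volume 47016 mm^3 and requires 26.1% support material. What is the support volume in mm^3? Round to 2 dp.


V_support = 47016 * 0.261 = 12271.18 mm^3


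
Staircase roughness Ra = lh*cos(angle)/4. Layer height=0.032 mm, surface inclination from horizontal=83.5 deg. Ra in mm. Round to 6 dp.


Ra = 0.032 * cos(83.5) / 4 = 0.000906 mm


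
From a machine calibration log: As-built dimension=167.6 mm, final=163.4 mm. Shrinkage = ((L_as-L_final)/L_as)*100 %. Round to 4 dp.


Shrinkage = ((167.6-163.4)/167.6)*100 = 2.506 %


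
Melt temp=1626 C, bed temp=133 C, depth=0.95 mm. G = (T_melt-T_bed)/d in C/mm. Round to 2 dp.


G = (1626-133)/0.95 = 1571.58 C/mm


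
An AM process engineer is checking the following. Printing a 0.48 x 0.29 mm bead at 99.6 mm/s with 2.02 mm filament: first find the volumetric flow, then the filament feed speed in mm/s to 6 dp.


Q = 0.48 * 0.29 * 99.6 = 13.86432 mm^3/s
A_fil = pi*(2.02/2)^2 = 3.20473867 mm^2
v_feed = 13.86432 / 3.20473867 = 4.326194 mm/s


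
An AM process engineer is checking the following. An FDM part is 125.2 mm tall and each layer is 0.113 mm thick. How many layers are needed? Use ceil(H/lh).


Layers = ceil(125.2/0.113) = 1108


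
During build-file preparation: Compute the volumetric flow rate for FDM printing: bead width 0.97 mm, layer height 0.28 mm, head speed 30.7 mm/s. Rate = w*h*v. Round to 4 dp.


Rate = 0.97 * 0.28 * 30.7 = 8.3381 mm^3/s


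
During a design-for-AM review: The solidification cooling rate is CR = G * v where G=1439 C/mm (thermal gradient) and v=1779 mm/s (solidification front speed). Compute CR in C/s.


CR = 1439 * 1779 = 2559981 C/s


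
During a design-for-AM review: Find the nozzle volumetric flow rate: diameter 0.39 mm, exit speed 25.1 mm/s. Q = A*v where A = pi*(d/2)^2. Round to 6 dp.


A = pi*(0.39/2)^2 = 0.11945906 mm^2
Q = 0.11945906 * 25.1 = 2.998422 mm^3/s


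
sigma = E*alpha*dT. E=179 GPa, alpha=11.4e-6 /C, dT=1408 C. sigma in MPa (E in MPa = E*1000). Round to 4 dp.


sigma = 179*1000 * 11.4e-6 * 1408 = 2873.1648 MPa


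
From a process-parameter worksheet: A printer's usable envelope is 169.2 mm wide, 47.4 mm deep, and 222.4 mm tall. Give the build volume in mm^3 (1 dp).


V = 169.2 * 47.4 * 222.4 = 1783665.8 mm^3


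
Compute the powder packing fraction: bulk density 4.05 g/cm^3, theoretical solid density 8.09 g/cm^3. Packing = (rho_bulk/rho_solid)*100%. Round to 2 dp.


Packing = (4.05/8.09)*100 = 50.06 %


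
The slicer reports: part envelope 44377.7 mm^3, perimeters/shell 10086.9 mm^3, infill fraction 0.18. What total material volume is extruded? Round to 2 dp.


V_infill = (44377.7 - 10086.9) * 0.18 = 6172.34
V_total = 10086.9 + 6172.34 = 16259.24 mm^3


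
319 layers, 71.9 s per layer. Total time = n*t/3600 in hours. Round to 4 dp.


t = 319 * 71.9 / 3600 = 6.3711 hrs


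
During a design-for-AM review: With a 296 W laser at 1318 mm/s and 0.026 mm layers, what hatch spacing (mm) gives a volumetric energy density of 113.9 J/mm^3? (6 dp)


h = 296 / (113.9*1318*0.026) = 0.075837 mm


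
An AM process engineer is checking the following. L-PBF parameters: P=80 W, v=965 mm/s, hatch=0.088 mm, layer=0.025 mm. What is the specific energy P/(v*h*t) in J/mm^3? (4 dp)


Build rate = 965 * 0.088 * 0.025 = 2.123 mm^3/s
SE = 80 / 2.123 = 37.6825 J/mm^3


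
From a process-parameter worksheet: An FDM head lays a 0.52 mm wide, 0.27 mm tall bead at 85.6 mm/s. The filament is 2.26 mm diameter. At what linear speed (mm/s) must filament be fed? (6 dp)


Q = 0.52 * 0.27 * 85.6 = 12.01824 mm^3/s
A_fil = pi*(2.26/2)^2 = 4.01149966 mm^2
v_feed = 12.01824 / 4.01149966 = 2.995947 mm/s


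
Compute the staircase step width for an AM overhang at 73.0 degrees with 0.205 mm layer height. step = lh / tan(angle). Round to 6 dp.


step = 0.205 / tan(73.0) = 0.062675 mm


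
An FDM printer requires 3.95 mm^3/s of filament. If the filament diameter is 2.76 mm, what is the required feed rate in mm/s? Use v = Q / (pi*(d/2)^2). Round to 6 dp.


A = pi*(2.76/2)^2 = 5.982849
v = 3.95 / 5.982849 = 0.660221 mm/s


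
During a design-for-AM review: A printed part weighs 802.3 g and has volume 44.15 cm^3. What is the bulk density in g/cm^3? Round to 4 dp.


rho = 802.3 / 44.15 = 18.1721 g/cm^3


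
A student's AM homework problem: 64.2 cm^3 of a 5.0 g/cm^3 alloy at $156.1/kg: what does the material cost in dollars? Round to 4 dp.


Mass = 64.2*5.0/1000 = 0.321 kg
Cost = 0.321 * 156.1 = 50.1081 $


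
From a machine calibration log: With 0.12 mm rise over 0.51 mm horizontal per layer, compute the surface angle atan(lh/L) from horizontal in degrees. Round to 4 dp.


angle = atan(0.12/0.51) = 13.2405 degrees


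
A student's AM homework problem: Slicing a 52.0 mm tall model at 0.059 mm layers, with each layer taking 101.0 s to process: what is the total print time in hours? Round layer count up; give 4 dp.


Layers = ceil(52.0/0.059) = 882
t = 882 * 101.0 / 3600 = 24.745 hrs


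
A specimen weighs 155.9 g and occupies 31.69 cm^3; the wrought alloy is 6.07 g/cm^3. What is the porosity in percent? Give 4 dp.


rho_part = 155.9 / 31.69 = 4.91953298 g/cm^3
Porosity = (1 - 4.91953298/6.07)*100 = 18.9533 %


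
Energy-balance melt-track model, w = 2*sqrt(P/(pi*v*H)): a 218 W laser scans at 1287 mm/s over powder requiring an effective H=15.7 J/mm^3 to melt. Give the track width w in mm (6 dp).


w = 2*sqrt(218/(pi*1287*15.7)) = 0.117204 mm


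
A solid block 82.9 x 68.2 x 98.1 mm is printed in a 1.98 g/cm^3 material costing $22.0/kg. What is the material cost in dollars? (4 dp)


V = 82.9 * 68.2 * 98.1 = 554635.818 mm^3 = 554.635818 cm^3
Mass = 554.635818 * 1.98 / 1000 = 1.09817892 kg
Cost = 1.09817892 * 22.0 = 24.1599 $


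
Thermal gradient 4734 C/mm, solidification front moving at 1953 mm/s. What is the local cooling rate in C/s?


CR = 4734 * 1953 = 9245502 C/s


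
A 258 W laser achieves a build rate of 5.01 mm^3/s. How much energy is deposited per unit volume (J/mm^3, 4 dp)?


SE = 258 / 5.01 = 51.497 J/mm^3


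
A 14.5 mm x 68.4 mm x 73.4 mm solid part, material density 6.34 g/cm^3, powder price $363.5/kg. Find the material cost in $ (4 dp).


V = 14.5 * 68.4 * 73.4 = 72798.12 mm^3 = 72.79812 cm^3
Mass = 72.79812 * 6.34 / 1000 = 0.46154008 kg
Cost = 0.46154008 * 363.5 = 167.7698 $


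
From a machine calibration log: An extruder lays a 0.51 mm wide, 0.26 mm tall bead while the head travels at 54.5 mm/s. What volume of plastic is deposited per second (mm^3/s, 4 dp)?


Rate = 0.51 * 0.26 * 54.5 = 7.2267 mm^3/s


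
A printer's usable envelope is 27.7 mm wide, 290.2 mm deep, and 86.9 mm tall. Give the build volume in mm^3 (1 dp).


V = 27.7 * 290.2 * 86.9 = 698549.1 mm^3


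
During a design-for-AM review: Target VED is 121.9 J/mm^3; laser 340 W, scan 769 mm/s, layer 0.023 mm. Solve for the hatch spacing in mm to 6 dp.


h = 340 / (121.9*769*0.023) = 0.157696 mm


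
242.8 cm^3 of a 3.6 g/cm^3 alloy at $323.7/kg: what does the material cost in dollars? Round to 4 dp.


Mass = 242.8*3.6/1000 = 0.87408 kg
Cost = 0.87408 * 323.7 = 282.9397 $


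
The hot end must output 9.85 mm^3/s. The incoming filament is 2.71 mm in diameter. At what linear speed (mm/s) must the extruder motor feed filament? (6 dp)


A = pi*(2.71/2)^2 = 5.768043
v = 9.85 / 5.768043 = 1.707685 mm/s


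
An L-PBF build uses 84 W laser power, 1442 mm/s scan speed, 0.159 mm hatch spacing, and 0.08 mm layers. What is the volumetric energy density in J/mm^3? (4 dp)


E = 84 / (1442*0.159*0.08) = 4.5796 J/mm^3


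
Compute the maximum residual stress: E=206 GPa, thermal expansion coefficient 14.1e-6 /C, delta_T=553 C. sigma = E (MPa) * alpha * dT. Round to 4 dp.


sigma = 206*1000 * 14.1e-6 * 553 = 1606.2438 MPa


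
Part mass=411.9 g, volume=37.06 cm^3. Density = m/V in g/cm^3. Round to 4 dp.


rho = 411.9 / 37.06 = 11.1144 g/cm^3


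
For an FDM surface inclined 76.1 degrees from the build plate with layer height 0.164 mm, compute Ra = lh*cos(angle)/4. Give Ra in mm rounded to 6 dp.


Ra = 0.164 * cos(76.1) / 4 = 0.009849 mm


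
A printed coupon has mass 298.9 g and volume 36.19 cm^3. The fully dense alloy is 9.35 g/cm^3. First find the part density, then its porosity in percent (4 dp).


rho_part = 298.9 / 36.19 = 8.25918762 g/cm^3
Porosity = (1 - 8.25918762/9.35)*100 = 11.6664 %


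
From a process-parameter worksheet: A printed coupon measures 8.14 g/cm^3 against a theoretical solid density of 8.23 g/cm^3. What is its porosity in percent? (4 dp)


Porosity = (1-8.14/8.23)*100 = 1.0936 %


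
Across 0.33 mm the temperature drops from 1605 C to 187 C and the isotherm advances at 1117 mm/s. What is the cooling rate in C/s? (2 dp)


G = (1605-187)/0.33 = 4296.96969697 C/mm
CR = 4296.96969697 * 1117 = 4799715.15 C/s


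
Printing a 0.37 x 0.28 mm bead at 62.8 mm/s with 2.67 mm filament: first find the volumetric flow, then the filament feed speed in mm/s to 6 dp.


Q = 0.37 * 0.28 * 62.8 = 6.50608 mm^3/s
A_fil = pi*(2.67/2)^2 = 5.59902497 mm^2
v_feed = 6.50608 / 5.59902497 = 1.162002 mm/s


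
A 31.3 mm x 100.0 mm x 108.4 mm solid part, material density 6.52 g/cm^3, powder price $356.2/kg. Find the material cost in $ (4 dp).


V = 31.3 * 100.0 * 108.4 = 339292.0 mm^3 = 339.292 cm^3
Mass = 339.292 * 6.52 / 1000 = 2.21218384 kg
Cost = 2.21218384 * 356.2 = 787.9799 $


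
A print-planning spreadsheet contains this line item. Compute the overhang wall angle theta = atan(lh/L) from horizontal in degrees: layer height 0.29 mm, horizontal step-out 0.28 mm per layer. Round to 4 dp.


angle = atan(0.29/0.28) = 46.0051 degrees


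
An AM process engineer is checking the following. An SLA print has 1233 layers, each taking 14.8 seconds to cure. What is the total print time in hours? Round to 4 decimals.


t = 1233 * 14.8 / 3600 = 5.069 hrs


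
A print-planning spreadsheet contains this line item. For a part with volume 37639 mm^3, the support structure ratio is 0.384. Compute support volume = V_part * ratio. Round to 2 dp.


V_support = 37639 * 0.384 = 14453.38 mm^3


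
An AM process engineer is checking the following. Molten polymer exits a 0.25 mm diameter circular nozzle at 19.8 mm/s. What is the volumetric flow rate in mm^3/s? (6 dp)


A = pi*(0.25/2)^2 = 0.04908739 mm^2
Q = 0.04908739 * 19.8 = 0.97193 mm^3/s


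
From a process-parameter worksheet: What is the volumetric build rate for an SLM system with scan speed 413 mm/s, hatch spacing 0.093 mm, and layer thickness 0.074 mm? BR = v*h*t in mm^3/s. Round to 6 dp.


Rate = 413 * 0.093 * 0.074 = 2.842266 mm^3/s


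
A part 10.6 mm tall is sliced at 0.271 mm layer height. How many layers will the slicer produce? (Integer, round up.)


Layers = ceil(10.6/0.271) = 40


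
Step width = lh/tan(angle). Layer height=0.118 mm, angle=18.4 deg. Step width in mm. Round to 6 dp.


step = 0.118 / tan(18.4) = 0.354721 mm


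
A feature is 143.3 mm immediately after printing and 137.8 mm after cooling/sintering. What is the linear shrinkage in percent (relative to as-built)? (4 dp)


Shrinkage = ((143.3-137.8)/143.3)*100 = 3.8381 %


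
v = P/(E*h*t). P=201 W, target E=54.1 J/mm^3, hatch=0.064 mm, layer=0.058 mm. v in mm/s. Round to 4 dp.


v = 201 / (54.1*0.064*0.058) = 1000.9003 mm/s


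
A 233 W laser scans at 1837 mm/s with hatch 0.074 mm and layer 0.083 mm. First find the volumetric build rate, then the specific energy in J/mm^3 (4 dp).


Build rate = 1837 * 0.074 * 0.083 = 11.282854 mm^3/s
SE = 233 / 11.282854 = 20.6508 J/mm^3


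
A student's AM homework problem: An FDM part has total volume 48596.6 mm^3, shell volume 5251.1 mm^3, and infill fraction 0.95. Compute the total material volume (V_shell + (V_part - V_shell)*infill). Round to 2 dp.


V_infill = (48596.6 - 5251.1) * 0.95 = 41178.23
V_total = 5251.1 + 41178.23 = 46429.33 mm^3


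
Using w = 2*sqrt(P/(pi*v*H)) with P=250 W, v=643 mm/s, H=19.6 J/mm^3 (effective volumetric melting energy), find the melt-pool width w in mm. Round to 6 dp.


w = 2*sqrt(250/(pi*643*19.6)) = 0.158925 mm


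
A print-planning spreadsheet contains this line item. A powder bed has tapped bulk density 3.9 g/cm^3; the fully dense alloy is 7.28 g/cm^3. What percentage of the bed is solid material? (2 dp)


Packing = (3.9/7.28)*100 = 53.57 %


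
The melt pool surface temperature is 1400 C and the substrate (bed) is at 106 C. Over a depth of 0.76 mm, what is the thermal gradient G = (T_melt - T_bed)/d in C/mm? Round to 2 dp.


G = (1400-106)/0.76 = 1702.63 C/mm


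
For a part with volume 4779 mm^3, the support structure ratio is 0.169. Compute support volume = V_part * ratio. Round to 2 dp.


V_support = 4779 * 0.169 = 807.65 mm^3


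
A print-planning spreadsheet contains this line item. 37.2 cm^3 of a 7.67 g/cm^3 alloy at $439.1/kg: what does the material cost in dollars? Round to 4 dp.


Mass = 37.2*7.67/1000 = 0.285324 kg
Cost = 0.285324 * 439.1 = 125.2858 $


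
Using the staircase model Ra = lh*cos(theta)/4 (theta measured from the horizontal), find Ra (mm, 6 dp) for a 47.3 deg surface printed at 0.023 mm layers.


Ra = 0.023 * cos(47.3) / 4 = 0.003899 mm


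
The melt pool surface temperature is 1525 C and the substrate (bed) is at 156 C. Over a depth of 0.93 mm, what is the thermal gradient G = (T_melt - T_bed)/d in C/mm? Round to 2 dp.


G = (1525-156)/0.93 = 1472.04 C/mm


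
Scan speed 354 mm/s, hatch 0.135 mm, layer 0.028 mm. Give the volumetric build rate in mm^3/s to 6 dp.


Rate = 354 * 0.135 * 0.028 = 1.33812 mm^3/s


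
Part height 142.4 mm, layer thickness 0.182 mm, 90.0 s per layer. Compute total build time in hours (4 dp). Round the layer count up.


Layers = ceil(142.4/0.182) = 783
t = 783 * 90.0 / 3600 = 19.575 hrs


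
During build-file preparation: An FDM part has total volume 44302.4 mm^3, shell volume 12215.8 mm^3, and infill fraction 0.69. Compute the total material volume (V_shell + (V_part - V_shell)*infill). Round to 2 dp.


V_infill = (44302.4 - 12215.8) * 0.69 = 22139.75
V_total = 12215.8 + 22139.75 = 34355.55 mm^3


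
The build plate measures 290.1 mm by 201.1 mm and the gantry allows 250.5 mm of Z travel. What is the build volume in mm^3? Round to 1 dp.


V = 290.1 * 201.1 * 250.5 = 14613947.1 mm^3


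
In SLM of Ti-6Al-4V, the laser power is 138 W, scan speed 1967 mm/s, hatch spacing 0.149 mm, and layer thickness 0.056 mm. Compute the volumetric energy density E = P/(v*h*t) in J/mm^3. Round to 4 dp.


E = 138 / (1967*0.149*0.056) = 8.4081 J/mm^3


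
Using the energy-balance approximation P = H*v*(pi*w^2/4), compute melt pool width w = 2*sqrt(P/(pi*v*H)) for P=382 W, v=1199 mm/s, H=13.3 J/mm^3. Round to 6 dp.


w = 2*sqrt(382/(pi*1199*13.3)) = 0.174643 mm


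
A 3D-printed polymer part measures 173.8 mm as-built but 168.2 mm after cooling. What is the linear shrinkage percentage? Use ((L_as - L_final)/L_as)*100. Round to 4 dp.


Shrinkage = ((173.8-168.2)/173.8)*100 = 3.2221 %


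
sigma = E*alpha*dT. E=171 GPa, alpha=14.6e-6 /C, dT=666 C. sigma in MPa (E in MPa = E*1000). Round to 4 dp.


sigma = 171*1000 * 14.6e-6 * 666 = 1662.7356 MPa


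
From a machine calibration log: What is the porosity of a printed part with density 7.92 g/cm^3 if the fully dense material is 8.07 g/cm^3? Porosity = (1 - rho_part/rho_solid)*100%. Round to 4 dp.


Porosity = (1-7.92/8.07)*100 = 1.8587 %


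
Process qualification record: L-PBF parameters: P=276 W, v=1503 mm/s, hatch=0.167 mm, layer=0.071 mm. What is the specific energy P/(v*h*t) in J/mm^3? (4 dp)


Build rate = 1503 * 0.167 * 0.071 = 17.821071 mm^3/s
SE = 276 / 17.821071 = 15.4873 J/mm^3


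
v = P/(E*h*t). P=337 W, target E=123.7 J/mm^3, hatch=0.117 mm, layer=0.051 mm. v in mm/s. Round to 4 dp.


v = 337 / (123.7*0.117*0.051) = 456.5666 mm/s


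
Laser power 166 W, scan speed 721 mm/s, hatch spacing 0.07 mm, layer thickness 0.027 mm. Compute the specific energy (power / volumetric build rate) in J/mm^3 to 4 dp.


Build rate = 721 * 0.07 * 0.027 = 1.36269 mm^3/s
SE = 166 / 1.36269 = 121.8179 J/mm^3


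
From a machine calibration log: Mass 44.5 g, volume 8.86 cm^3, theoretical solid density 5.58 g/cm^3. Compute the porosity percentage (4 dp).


rho_part = 44.5 / 8.86 = 5.02257336 g/cm^3
Porosity = (1 - 5.02257336/5.58)*100 = 9.9897 %


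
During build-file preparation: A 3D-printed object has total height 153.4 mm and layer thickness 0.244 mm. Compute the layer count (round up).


Layers = ceil(153.4/0.244) = 629


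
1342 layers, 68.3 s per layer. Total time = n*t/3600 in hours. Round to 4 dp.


t = 1342 * 68.3 / 3600 = 25.4607 hrs


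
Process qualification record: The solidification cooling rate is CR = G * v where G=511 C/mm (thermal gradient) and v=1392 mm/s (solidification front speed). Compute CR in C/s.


CR = 511 * 1392 = 711312 C/s


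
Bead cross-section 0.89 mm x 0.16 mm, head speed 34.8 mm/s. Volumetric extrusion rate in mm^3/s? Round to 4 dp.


Rate = 0.89 * 0.16 * 34.8 = 4.9555 mm^3/s


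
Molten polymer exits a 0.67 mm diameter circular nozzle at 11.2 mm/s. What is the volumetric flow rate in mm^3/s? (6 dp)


A = pi*(0.67/2)^2 = 0.35256524 mm^2
Q = 0.35256524 * 11.2 = 3.948731 mm^3/s


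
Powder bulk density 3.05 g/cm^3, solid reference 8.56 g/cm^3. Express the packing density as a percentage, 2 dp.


Packing = (3.05/8.56)*100 = 35.63 %


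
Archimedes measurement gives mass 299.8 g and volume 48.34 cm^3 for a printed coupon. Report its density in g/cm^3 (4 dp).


rho = 299.8 / 48.34 = 6.2019 g/cm^3


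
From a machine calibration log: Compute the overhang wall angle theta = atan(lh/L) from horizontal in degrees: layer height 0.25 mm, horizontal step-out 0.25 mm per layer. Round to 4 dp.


angle = atan(0.25/0.25) = 45.0 degrees


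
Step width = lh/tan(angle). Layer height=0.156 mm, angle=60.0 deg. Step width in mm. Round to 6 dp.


step = 0.156 / tan(60.0) = 0.090067 mm


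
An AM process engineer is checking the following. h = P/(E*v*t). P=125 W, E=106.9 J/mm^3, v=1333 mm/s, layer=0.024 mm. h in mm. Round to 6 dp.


h = 125 / (106.9*1333*0.024) = 0.03655 mm


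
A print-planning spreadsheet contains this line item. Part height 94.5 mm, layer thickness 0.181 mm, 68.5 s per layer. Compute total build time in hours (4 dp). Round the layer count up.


Layers = ceil(94.5/0.181) = 523
t = 523 * 68.5 / 3600 = 9.9515 hrs


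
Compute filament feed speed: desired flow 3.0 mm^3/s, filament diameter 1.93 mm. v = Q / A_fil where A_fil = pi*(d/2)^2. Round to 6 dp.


A = pi*(1.93/2)^2 = 2.92553
v = 3.0 / 2.92553 = 1.025455 mm/s


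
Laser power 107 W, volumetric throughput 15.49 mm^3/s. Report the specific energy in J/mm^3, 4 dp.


SE = 107 / 15.49 = 6.9077 J/mm^3


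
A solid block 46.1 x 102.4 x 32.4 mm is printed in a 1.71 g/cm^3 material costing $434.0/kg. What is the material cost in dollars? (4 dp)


V = 46.1 * 102.4 * 32.4 = 152948.736 mm^3 = 152.948736 cm^3
Mass = 152.948736 * 1.71 / 1000 = 0.26154234 kg
Cost = 0.26154234 * 434.0 = 113.5094 $


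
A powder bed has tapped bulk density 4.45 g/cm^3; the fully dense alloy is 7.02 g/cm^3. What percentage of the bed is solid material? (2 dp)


Packing = (4.45/7.02)*100 = 63.39 %


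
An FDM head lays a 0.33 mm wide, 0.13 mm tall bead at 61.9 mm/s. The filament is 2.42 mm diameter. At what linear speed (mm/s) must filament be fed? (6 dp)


Q = 0.33 * 0.13 * 61.9 = 2.65551 mm^3/s
A_fil = pi*(2.42/2)^2 = 4.5996058 mm^2
v_feed = 2.65551 / 4.5996058 = 0.577334 mm/s


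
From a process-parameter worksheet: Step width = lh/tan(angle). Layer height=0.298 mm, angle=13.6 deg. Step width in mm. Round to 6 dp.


step = 0.298 / tan(13.6) = 1.231784 mm


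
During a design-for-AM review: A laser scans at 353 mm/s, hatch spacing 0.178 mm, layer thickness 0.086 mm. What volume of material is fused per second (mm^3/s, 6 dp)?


Rate = 353 * 0.178 * 0.086 = 5.403724 mm^3/s


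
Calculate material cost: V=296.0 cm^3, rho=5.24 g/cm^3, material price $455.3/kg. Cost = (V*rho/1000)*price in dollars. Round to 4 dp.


Mass = 296.0*5.24/1000 = 1.55104 kg
Cost = 1.55104 * 455.3 = 706.1885 $


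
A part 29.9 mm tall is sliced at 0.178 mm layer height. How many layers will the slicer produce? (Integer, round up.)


Layers = ceil(29.9/0.178) = 168


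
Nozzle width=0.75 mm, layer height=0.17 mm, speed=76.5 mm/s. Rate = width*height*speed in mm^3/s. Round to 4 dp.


Rate = 0.75 * 0.17 * 76.5 = 9.7538 mm^3/s


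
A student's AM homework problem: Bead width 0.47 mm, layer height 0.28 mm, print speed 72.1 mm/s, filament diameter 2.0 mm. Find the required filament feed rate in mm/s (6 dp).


Q = 0.47 * 0.28 * 72.1 = 9.48836 mm^3/s
A_fil = pi*(2.0/2)^2 = 3.14159265 mm^2
v_feed = 9.48836 / 3.14159265 = 3.020239 mm/s


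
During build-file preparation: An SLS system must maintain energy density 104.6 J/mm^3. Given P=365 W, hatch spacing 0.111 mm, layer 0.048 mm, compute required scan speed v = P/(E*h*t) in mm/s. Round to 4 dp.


v = 365 / (104.6*0.111*0.048) = 654.9331 mm/s


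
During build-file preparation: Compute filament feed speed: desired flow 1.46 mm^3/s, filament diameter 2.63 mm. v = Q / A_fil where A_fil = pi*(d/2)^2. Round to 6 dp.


A = pi*(2.63/2)^2 = 5.432521
v = 1.46 / 5.432521 = 0.268752 mm/s


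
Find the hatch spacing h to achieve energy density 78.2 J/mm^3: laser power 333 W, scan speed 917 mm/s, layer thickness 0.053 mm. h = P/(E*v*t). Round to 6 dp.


h = 333 / (78.2*917*0.053) = 0.087618 mm


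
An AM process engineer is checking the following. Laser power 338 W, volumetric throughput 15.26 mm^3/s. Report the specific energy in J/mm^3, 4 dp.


SE = 338 / 15.26 = 22.1494 J/mm^3


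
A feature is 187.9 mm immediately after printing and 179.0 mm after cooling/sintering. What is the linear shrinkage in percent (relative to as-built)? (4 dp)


Shrinkage = ((187.9-179.0)/187.9)*100 = 4.7366 %


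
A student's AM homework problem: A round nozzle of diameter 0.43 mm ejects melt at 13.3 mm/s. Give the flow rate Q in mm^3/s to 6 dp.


A = pi*(0.43/2)^2 = 0.14522012 mm^2
Q = 0.14522012 * 13.3 = 1.931428 mm^3/s


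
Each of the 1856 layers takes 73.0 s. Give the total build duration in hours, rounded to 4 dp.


t = 1856 * 73.0 / 3600 = 37.6356 hrs


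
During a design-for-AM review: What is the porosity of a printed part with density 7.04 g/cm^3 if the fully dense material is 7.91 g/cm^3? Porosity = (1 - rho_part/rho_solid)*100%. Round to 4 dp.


Porosity = (1-7.04/7.91)*100 = 10.9987 %


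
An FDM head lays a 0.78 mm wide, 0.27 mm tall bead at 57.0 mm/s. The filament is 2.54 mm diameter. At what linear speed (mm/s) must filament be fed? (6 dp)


Q = 0.78 * 0.27 * 57.0 = 12.0042 mm^3/s
A_fil = pi*(2.54/2)^2 = 5.06707479 mm^2
v_feed = 12.0042 / 5.06707479 = 2.369059 mm/s


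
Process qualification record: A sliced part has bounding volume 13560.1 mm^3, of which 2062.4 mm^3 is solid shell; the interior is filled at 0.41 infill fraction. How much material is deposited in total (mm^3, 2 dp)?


V_infill = (13560.1 - 2062.4) * 0.41 = 4714.06
V_total = 2062.4 + 4714.06 = 6776.46 mm^3


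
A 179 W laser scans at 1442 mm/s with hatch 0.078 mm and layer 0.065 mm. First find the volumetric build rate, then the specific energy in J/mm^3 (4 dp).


Build rate = 1442 * 0.078 * 0.065 = 7.31094 mm^3/s
SE = 179 / 7.31094 = 24.4839 J/mm^3


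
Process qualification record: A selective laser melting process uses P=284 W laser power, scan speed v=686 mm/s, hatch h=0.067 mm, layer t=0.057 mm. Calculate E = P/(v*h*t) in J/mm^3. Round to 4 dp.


E = 284 / (686*0.067*0.057) = 108.4038 J/mm^3


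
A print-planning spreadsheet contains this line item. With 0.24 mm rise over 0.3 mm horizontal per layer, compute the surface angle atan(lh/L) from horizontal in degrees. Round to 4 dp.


angle = atan(0.24/0.3) = 38.6598 degrees


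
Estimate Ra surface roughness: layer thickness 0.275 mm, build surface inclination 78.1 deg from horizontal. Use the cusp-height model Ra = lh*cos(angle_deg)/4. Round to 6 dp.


Ra = 0.275 * cos(78.1) / 4 = 0.014177 mm


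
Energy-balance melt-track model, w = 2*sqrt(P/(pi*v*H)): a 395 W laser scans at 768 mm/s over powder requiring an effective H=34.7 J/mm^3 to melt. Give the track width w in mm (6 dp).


w = 2*sqrt(395/(pi*768*34.7)) = 0.137375 mm


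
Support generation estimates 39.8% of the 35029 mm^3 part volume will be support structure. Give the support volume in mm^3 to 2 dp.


V_support = 35029 * 0.398 = 13941.54 mm^3


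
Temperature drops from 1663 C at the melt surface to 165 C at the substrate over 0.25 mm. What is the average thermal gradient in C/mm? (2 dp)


G = (1663-165)/0.25 = 5992.0 C/mm


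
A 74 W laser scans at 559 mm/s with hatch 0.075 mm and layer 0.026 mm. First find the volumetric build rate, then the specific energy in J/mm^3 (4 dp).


Build rate = 559 * 0.075 * 0.026 = 1.09005 mm^3/s
SE = 74 / 1.09005 = 67.8868 J/mm^3
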